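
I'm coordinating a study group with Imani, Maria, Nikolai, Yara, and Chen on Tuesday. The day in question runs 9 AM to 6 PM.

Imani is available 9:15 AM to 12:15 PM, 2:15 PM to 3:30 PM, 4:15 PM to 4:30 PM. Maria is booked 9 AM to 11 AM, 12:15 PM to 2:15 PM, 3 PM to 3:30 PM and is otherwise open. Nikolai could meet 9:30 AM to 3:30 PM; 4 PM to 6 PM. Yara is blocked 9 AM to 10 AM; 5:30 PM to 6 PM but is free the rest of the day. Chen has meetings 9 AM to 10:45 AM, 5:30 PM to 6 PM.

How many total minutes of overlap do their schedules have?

135

Imani free: 09:15-12:15, 14:15-15:30, 16:15-16:30.
Maria free: 11:00-12:15, 14:15-15:00, 15:30-18:00 (invert busy blocks within the working day).
Nikolai free: 09:30-15:30, 16:00-18:00.
Yara free: 10:00-17:30 (invert busy blocks within the working day).
Chen free: 10:45-17:30 (invert busy blocks within the working day).
Imani ∩ Maria: 11:00-12:15, 14:15-15:00, 16:15-16:30.
Imani ∩ Maria ∩ Nikolai: 11:00-12:15, 14:15-15:00, 16:15-16:30.
Imani ∩ Maria ∩ Nikolai ∩ Yara: 11:00-12:15, 14:15-15:00, 16:15-16:30.
Imani ∩ Maria ∩ Nikolai ∩ Yara ∩ Chen: 11:00-12:15, 14:15-15:00, 16:15-16:30.
So the common availability across everyone is 11:00-12:15, 14:15-15:00, 16:15-16:30.
Summing the common windows: 75 + 45 + 15 = 135 minutes.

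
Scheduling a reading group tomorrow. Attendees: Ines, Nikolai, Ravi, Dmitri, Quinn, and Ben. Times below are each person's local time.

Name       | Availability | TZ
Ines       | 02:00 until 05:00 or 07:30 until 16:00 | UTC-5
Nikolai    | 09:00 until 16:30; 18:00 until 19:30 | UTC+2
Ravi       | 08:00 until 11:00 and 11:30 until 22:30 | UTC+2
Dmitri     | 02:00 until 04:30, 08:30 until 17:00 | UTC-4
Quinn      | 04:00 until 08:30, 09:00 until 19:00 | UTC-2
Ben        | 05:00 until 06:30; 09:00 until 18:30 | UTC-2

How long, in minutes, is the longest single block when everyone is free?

120

Ines in UTC: 07:00-10:00, 12:30-21:00 (add 5h to convert from UTC-5).
Nikolai in UTC: 07:00-14:30, 16:00-17:30 (subtract 2h to convert from UTC+2).
Ravi in UTC: 06:00-09:00, 09:30-20:30 (subtract 2h to convert from UTC+2).
Dmitri in UTC: 06:00-08:30, 12:30-21:00 (add 4h to convert from UTC-4).
Quinn in UTC: 06:00-10:30, 11:00-21:00 (add 2h to convert from UTC-2).
Ben in UTC: 07:00-08:30, 11:00-20:30 (add 2h to convert from UTC-2).
Ines ∩ Nikolai: 07:00-10:00, 12:30-14:30, 16:00-17:30.
Ines ∩ Nikolai ∩ Ravi: 07:00-09:00, 09:30-10:00, 12:30-14:30, 16:00-17:30.
Ines ∩ Nikolai ∩ Ravi ∩ Dmitri: 07:00-08:30, 12:30-14:30, 16:00-17:30.
Ines ∩ Nikolai ∩ Ravi ∩ Dmitri ∩ Quinn: 07:00-08:30, 12:30-14:30, 16:00-17:30.
Ines ∩ Nikolai ∩ Ravi ∩ Dmitri ∩ Quinn ∩ Ben: 07:00-08:30, 12:30-14:30, 16:00-17:30.
The longest is 12:30-14:30 at 120 minutes.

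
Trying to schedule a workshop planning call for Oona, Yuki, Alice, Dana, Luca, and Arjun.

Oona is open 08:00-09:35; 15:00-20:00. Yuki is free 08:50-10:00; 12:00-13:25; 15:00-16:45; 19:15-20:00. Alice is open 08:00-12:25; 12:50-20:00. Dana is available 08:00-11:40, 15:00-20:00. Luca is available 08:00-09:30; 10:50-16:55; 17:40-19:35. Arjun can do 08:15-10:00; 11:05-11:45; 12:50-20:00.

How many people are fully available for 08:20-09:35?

Oona, Alice, Dana, and Arjun can make the full 08:20-09:35 slot — that's 4.

4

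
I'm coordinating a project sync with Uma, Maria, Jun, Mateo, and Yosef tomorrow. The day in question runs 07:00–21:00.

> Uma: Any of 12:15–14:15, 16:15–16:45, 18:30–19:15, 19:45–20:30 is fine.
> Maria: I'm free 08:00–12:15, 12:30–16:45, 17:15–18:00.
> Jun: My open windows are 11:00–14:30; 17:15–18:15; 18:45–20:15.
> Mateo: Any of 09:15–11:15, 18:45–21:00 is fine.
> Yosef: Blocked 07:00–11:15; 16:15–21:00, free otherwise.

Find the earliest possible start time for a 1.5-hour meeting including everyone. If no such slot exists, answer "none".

Uma free: 12:15-14:15, 16:15-16:45, 18:30-19:15, 19:45-20:30.
Maria free: 08:00-12:15, 12:30-16:45, 17:15-18:00.
Jun free: 11:00-14:30, 17:15-18:15, 18:45-20:15.
Mateo free: 09:15-11:15, 18:45-21:00.
Yosef free: 11:15-16:15 (invert busy blocks within the working day).
Uma ∩ Maria: 12:30-14:15, 16:15-16:45.
Uma ∩ Maria ∩ Jun: 12:30-14:15.
Uma ∩ Maria ∩ Jun ∩ Mateo: ∅.
Uma ∩ Maria ∩ Jun ∩ Mateo ∩ Yosef: ∅.
There is no time when everyone is free.
No common window is at least 90 minutes long.

none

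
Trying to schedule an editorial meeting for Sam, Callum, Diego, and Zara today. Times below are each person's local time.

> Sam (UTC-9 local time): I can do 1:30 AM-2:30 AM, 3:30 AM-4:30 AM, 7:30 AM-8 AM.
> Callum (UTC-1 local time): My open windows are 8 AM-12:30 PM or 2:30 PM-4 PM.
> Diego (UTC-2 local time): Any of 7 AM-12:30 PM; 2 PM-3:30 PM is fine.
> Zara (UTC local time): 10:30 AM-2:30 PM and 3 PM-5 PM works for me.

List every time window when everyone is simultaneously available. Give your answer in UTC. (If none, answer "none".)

Sam in UTC: 10:30-11:30, 12:30-13:30, 16:30-17:00 (add 9h to convert from UTC-9).
Callum in UTC: 09:00-13:30, 15:30-17:00 (add 1h to convert from UTC-1).
Diego in UTC: 09:00-14:30, 16:00-17:30 (add 2h to convert from UTC-2).
Zara in UTC: 10:30-14:30, 15:00-17:00.
Sam ∩ Callum: 10:30-11:30, 12:30-13:30, 16:30-17:00.
Sam ∩ Callum ∩ Diego: 10:30-11:30, 12:30-13:30, 16:30-17:00.
Sam ∩ Callum ∩ Diego ∩ Zara: 10:30-11:30, 12:30-13:30, 16:30-17:00.

10:30-11:30, 12:30-13:30, 16:30-17:00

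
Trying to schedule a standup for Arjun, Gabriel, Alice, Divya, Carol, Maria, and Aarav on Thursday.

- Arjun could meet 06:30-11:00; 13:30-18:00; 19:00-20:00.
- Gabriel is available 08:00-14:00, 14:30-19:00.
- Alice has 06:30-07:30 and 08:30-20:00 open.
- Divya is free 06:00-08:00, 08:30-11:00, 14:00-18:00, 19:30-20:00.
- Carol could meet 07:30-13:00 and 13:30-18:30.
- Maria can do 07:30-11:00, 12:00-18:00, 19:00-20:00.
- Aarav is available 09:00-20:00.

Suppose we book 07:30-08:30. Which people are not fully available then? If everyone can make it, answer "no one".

Arjun: free for 07:30-08:30. Gabriel: not fully free for 07:30-08:30. Alice: not fully free for 07:30-08:30. Divya: not fully free for 07:30-08:30. Carol: free for 07:30-08:30. Maria: free for 07:30-08:30. Aarav: not fully free for 07:30-08:30.

Aarav, Alice, Divya, Gabriel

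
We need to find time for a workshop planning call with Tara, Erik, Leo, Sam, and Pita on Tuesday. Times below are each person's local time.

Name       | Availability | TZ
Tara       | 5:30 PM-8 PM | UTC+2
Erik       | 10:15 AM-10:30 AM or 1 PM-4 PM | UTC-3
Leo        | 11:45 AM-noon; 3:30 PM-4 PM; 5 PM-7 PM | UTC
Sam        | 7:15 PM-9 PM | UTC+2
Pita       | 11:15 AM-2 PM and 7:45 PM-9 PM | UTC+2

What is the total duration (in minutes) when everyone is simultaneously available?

15

Tara in UTC: 15:30-18:00 (subtract 2h to convert from UTC+2).
Erik in UTC: 13:15-13:30, 16:00-19:00 (add 3h to convert from UTC-3).
Leo in UTC: 11:45-12:00, 15:30-16:00, 17:00-19:00.
Sam in UTC: 17:15-19:00 (subtract 2h to convert from UTC+2).
Pita in UTC: 09:15-12:00, 17:45-19:00 (subtract 2h to convert from UTC+2).
Tara ∩ Erik: 16:00-18:00.
Tara ∩ Erik ∩ Leo: 17:00-18:00.
Tara ∩ Erik ∩ Leo ∩ Sam: 17:15-18:00.
Tara ∩ Erik ∩ Leo ∩ Sam ∩ Pita: 17:45-18:00.
That's a single block of 15 minutes.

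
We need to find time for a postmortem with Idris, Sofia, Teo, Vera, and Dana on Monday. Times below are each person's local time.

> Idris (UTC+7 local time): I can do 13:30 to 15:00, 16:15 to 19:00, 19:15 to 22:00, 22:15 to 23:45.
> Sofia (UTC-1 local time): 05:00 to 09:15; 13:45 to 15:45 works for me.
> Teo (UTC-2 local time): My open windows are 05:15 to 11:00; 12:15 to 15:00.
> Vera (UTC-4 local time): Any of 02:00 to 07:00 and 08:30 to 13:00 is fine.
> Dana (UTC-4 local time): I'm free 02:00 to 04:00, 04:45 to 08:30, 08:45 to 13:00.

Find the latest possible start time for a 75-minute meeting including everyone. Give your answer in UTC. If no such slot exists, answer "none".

15:30

Idris in UTC: 06:30-08:00, 09:15-12:00, 12:15-15:00, 15:15-16:45 (subtract 7h to convert from UTC+7).
Sofia in UTC: 06:00-10:15, 14:45-16:45 (add 1h to convert from UTC-1).
Teo in UTC: 07:15-13:00, 14:15-17:00 (add 2h to convert from UTC-2).
Vera in UTC: 06:00-11:00, 12:30-17:00 (add 4h to convert from UTC-4).
Dana in UTC: 06:00-08:00, 08:45-12:30, 12:45-17:00 (add 4h to convert from UTC-4).
Idris ∩ Sofia: 06:30-08:00, 09:15-10:15, 14:45-15:00, 15:15-16:45.
Idris ∩ Sofia ∩ Teo: 07:15-08:00, 09:15-10:15, 14:45-15:00, 15:15-16:45.
Idris ∩ Sofia ∩ Teo ∩ Vera: 07:15-08:00, 09:15-10:15, 14:45-15:00, 15:15-16:45.
Idris ∩ Sofia ∩ Teo ∩ Vera ∩ Dana: 07:15-08:00, 09:15-10:15, 14:45-15:00, 15:15-16:45.
The last common window of at least 75 minutes is 15:15-16:45; a 75-minute meeting can start as late as 15:30 and still end by 16:45.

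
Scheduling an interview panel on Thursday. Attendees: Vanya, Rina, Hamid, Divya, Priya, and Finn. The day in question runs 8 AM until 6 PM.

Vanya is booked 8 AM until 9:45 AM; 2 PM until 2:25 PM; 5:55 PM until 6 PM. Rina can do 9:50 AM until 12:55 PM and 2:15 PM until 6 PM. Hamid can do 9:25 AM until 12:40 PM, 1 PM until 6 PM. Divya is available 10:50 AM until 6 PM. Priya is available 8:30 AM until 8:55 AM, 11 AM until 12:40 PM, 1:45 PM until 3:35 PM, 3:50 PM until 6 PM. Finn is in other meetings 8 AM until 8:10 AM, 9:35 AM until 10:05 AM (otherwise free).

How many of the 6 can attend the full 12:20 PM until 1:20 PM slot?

Vanya free: 09:45-14:00, 14:25-17:55 (invert busy blocks within the working day).
Rina free: 09:50-12:55, 14:15-18:00.
Hamid free: 09:25-12:40, 13:00-18:00.
Divya free: 10:50-18:00.
Priya free: 08:30-08:55, 11:00-12:40, 13:45-15:35, 15:50-18:00.
Finn free: 08:10-09:35, 10:05-18:00 (invert busy blocks within the working day).
Vanya, Divya, and Finn can make the full 12:20-13:20 slot — that's 3.

3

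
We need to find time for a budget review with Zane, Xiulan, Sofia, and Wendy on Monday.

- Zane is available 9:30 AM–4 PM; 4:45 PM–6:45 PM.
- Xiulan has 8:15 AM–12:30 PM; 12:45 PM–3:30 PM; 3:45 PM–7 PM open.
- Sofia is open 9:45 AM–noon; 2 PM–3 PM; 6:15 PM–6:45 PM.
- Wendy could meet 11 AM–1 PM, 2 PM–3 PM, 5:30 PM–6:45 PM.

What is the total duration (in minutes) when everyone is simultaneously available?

Zane ∩ Xiulan: 09:30-12:30, 12:45-15:30, 15:45-16:00, 16:45-18:45.
Zane ∩ Xiulan ∩ Sofia: 09:45-12:00, 14:00-15:00, 18:15-18:45.
Zane ∩ Xiulan ∩ Sofia ∩ Wendy: 11:00-12:00, 14:00-15:00, 18:15-18:45.
Summing the common windows: 60 + 60 + 30 = 150 minutes.

150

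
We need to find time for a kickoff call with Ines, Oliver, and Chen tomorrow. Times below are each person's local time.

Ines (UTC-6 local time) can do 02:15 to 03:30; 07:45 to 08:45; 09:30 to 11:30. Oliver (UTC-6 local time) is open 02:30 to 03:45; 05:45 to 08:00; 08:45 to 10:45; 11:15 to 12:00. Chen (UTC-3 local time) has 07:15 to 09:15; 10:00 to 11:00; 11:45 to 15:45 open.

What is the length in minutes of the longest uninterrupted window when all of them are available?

75

Ines in UTC: 08:15-09:30, 13:45-14:45, 15:30-17:30 (add 6h to convert from UTC-6).
Oliver in UTC: 08:30-09:45, 11:45-14:00, 14:45-16:45, 17:15-18:00 (add 6h to convert from UTC-6).
Chen in UTC: 10:15-12:15, 13:00-14:00, 14:45-18:45 (add 3h to convert from UTC-3).
Ines ∩ Oliver: 08:30-09:30, 13:45-14:00, 15:30-16:45, 17:15-17:30.
Ines ∩ Oliver ∩ Chen: 13:45-14:00, 15:30-16:45, 17:15-17:30.
The longest is 15:30-16:45 at 75 minutes.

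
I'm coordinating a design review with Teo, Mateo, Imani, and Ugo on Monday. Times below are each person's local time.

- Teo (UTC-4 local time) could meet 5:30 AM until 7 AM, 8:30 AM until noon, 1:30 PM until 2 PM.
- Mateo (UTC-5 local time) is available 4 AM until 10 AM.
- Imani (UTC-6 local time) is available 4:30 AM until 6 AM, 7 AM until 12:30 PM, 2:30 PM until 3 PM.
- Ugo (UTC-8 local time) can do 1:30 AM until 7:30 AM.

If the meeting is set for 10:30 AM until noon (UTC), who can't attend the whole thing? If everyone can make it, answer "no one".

Teo in UTC: 09:30-11:00, 12:30-16:00, 17:30-18:00 (add 4h to convert from UTC-4).
Mateo in UTC: 09:00-15:00 (add 5h to convert from UTC-5).
Imani in UTC: 10:30-12:00, 13:00-18:30, 20:30-21:00 (add 6h to convert from UTC-6).
Ugo in UTC: 09:30-15:30 (add 8h to convert from UTC-8).
Teo: not fully free for 10:30-12:00. Mateo: free for 10:30-12:00. Imani: free for 10:30-12:00. Ugo: free for 10:30-12:00.

Teo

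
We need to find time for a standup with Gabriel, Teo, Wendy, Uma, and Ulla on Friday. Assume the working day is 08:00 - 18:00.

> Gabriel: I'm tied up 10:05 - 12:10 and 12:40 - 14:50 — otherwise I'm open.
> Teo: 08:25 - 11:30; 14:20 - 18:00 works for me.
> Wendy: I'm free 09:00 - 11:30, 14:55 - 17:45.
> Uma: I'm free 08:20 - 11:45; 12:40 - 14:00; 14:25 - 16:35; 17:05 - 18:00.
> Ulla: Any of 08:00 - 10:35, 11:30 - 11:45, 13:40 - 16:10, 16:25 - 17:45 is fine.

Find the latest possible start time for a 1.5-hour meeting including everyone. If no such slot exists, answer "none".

none

Gabriel free: 08:00-10:05, 12:10-12:40, 14:50-18:00 (invert busy blocks within the working day).
Teo free: 08:25-11:30, 14:20-18:00.
Wendy free: 09:00-11:30, 14:55-17:45.
Uma free: 08:20-11:45, 12:40-14:00, 14:25-16:35, 17:05-18:00.
Ulla free: 08:00-10:35, 11:30-11:45, 13:40-16:10, 16:25-17:45.
Gabriel ∩ Teo: 08:25-10:05, 14:50-18:00.
Gabriel ∩ Teo ∩ Wendy: 09:00-10:05, 14:55-17:45.
Gabriel ∩ Teo ∩ Wendy ∩ Uma: 09:00-10:05, 14:55-16:35, 17:05-17:45.
Gabriel ∩ Teo ∩ Wendy ∩ Uma ∩ Ulla: 09:00-10:05, 14:55-16:10, 16:25-16:35, 17:05-17:45.
No common window is at least 90 minutes long.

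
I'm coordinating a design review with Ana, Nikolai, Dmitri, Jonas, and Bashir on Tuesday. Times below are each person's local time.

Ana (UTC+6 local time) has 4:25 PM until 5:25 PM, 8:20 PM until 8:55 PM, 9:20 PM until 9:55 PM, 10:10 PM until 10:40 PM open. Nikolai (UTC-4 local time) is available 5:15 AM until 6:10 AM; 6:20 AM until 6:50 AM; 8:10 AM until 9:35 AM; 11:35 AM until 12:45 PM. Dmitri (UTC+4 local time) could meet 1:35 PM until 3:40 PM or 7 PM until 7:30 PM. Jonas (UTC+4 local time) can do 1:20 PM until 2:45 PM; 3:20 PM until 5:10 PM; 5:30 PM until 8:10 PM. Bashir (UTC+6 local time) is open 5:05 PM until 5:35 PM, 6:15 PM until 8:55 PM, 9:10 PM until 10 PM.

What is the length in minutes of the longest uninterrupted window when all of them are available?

Ana in UTC: 10:25-11:25, 14:20-14:55, 15:20-15:55, 16:10-16:40 (subtract 6h to convert from UTC+6).
Nikolai in UTC: 09:15-10:10, 10:20-10:50, 12:10-13:35, 15:35-16:45 (add 4h to convert from UTC-4).
Dmitri in UTC: 09:35-11:40, 15:00-15:30 (subtract 4h to convert from UTC+4).
Jonas in UTC: 09:20-10:45, 11:20-13:10, 13:30-16:10 (subtract 4h to convert from UTC+4).
Bashir in UTC: 11:05-11:35, 12:15-14:55, 15:10-16:00 (subtract 6h to convert from UTC+6).
Ana ∩ Nikolai: 10:25-10:50, 15:35-15:55, 16:10-16:40.
Ana ∩ Nikolai ∩ Dmitri: 10:25-10:50.
Ana ∩ Nikolai ∩ Dmitri ∩ Jonas: 10:25-10:45.
Ana ∩ Nikolai ∩ Dmitri ∩ Jonas ∩ Bashir: ∅.
There is no time when everyone is free.
No common window exists, so the longest block is 0 minutes.

0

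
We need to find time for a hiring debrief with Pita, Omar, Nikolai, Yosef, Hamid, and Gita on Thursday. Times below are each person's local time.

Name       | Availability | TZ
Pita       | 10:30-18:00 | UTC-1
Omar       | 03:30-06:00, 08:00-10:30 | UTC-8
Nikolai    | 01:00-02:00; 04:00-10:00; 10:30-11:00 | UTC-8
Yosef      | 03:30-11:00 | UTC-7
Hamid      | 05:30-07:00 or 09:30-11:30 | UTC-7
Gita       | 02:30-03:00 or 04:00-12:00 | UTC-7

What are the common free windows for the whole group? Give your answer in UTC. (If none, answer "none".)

12:30-14:00, 16:30-18:00

Pita in UTC: 11:30-19:00 (add 1h to convert from UTC-1).
Omar in UTC: 11:30-14:00, 16:00-18:30 (add 8h to convert from UTC-8).
Nikolai in UTC: 09:00-10:00, 12:00-18:00, 18:30-19:00 (add 8h to convert from UTC-8).
Yosef in UTC: 10:30-18:00 (add 7h to convert from UTC-7).
Hamid in UTC: 12:30-14:00, 16:30-18:30 (add 7h to convert from UTC-7).
Gita in UTC: 09:30-10:00, 11:00-19:00 (add 7h to convert from UTC-7).
Pita ∩ Omar: 11:30-14:00, 16:00-18:30.
Pita ∩ Omar ∩ Nikolai: 12:00-14:00, 16:00-18:00.
Pita ∩ Omar ∩ Nikolai ∩ Yosef: 12:00-14:00, 16:00-18:00.
Pita ∩ Omar ∩ Nikolai ∩ Yosef ∩ Hamid: 12:30-14:00, 16:30-18:00.
Pita ∩ Omar ∩ Nikolai ∩ Yosef ∩ Hamid ∩ Gita: 12:30-14:00, 16:30-18:00.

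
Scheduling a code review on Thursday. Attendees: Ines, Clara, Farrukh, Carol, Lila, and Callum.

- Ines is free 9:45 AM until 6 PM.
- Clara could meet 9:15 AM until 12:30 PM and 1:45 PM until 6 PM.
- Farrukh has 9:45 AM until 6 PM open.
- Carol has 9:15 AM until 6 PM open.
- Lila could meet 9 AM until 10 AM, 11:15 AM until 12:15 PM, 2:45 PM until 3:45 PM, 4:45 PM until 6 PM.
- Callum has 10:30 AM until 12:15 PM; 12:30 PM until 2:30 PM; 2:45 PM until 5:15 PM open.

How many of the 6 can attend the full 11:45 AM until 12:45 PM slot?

3

Ines, Farrukh, and Carol can make the full 11:45-12:45 slot — that's 3.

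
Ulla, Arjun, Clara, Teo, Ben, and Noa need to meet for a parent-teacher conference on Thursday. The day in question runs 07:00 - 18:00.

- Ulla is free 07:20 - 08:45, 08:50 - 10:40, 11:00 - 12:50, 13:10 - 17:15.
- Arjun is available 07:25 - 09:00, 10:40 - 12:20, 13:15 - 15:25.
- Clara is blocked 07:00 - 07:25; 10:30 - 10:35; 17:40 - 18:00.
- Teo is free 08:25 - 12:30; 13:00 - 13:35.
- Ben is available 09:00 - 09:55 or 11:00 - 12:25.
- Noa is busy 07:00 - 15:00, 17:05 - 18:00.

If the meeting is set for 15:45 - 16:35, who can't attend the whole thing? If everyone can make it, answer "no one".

Ulla free: 07:20-08:45, 08:50-10:40, 11:00-12:50, 13:10-17:15.
Arjun free: 07:25-09:00, 10:40-12:20, 13:15-15:25.
Clara free: 07:25-10:30, 10:35-17:40 (invert busy blocks within the working day).
Teo free: 08:25-12:30, 13:00-13:35.
Ben free: 09:00-09:55, 11:00-12:25.
Noa free: 15:00-17:05 (invert busy blocks within the working day).
Ulla: free for 15:45-16:35. Arjun: not fully free for 15:45-16:35. Clara: free for 15:45-16:35. Teo: not fully free for 15:45-16:35. Ben: not fully free for 15:45-16:35. Noa: free for 15:45-16:35.

Arjun, Ben, Teo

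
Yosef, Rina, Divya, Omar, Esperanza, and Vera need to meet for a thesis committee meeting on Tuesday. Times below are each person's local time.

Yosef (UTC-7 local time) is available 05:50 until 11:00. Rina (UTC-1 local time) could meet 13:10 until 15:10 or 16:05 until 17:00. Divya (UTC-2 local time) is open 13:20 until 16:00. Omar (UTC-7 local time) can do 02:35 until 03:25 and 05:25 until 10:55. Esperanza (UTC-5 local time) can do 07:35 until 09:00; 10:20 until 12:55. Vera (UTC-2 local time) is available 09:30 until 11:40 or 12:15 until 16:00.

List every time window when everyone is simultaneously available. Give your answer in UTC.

Yosef in UTC: 12:50-18:00 (add 7h to convert from UTC-7).
Rina in UTC: 14:10-16:10, 17:05-18:00 (add 1h to convert from UTC-1).
Divya in UTC: 15:20-18:00 (add 2h to convert from UTC-2).
Omar in UTC: 09:35-10:25, 12:25-17:55 (add 7h to convert from UTC-7).
Esperanza in UTC: 12:35-14:00, 15:20-17:55 (add 5h to convert from UTC-5).
Vera in UTC: 11:30-13:40, 14:15-18:00 (add 2h to convert from UTC-2).
Yosef ∩ Rina: 14:10-16:10, 17:05-18:00.
Yosef ∩ Rina ∩ Divya: 15:20-16:10, 17:05-18:00.
Yosef ∩ Rina ∩ Divya ∩ Omar: 15:20-16:10, 17:05-17:55.
Yosef ∩ Rina ∩ Divya ∩ Omar ∩ Esperanza: 15:20-16:10, 17:05-17:55.
Yosef ∩ Rina ∩ Divya ∩ Omar ∩ Esperanza ∩ Vera: 15:20-16:10, 17:05-17:55.
Those are the intersection windows.

15:20-16:10, 17:05-17:55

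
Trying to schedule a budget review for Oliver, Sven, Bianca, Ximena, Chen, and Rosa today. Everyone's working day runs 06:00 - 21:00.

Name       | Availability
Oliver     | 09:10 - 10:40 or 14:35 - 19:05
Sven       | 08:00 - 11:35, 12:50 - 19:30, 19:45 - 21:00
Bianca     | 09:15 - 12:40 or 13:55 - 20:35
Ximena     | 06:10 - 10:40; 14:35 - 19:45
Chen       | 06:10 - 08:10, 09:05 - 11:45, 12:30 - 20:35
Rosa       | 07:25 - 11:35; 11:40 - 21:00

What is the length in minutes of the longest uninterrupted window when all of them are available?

Oliver ∩ Sven: 09:10-10:40, 14:35-19:05.
Oliver ∩ Sven ∩ Bianca: 09:15-10:40, 14:35-19:05.
Oliver ∩ Sven ∩ Bianca ∩ Ximena: 09:15-10:40, 14:35-19:05.
Oliver ∩ Sven ∩ Bianca ∩ Ximena ∩ Chen: 09:15-10:40, 14:35-19:05.
Oliver ∩ Sven ∩ Bianca ∩ Ximena ∩ Chen ∩ Rosa: 09:15-10:40, 14:35-19:05.
The longest is 14:35-19:05 at 270 minutes.

270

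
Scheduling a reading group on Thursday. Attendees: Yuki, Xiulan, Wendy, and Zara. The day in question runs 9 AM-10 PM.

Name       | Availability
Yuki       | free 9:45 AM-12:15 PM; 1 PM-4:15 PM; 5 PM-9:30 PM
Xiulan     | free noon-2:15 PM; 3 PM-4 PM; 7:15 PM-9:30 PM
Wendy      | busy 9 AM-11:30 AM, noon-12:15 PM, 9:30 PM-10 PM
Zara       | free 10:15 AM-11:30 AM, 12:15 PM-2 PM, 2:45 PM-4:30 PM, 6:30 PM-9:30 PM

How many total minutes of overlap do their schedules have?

Yuki free: 09:45-12:15, 13:00-16:15, 17:00-21:30.
Xiulan free: 12:00-14:15, 15:00-16:00, 19:15-21:30.
Wendy free: 11:30-12:00, 12:15-21:30 (invert busy blocks within the working day).
Zara free: 10:15-11:30, 12:15-14:00, 14:45-16:30, 18:30-21:30.
Yuki ∩ Xiulan: 12:00-12:15, 13:00-14:15, 15:00-16:00, 19:15-21:30.
Yuki ∩ Xiulan ∩ Wendy: 13:00-14:15, 15:00-16:00, 19:15-21:30.
Yuki ∩ Xiulan ∩ Wendy ∩ Zara: 13:00-14:00, 15:00-16:00, 19:15-21:30.
So the common availability across everyone is 13:00-14:00, 15:00-16:00, 19:15-21:30.
Summing the common windows: 60 + 60 + 135 = 255 minutes.

255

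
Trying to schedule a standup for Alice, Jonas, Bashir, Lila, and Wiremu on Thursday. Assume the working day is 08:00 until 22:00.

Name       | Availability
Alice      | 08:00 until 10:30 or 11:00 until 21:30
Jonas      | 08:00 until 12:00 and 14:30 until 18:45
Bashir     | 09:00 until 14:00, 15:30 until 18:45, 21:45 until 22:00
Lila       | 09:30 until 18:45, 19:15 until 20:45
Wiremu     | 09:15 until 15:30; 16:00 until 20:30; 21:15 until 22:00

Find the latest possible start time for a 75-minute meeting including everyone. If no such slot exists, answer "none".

Alice ∩ Jonas: 08:00-10:30, 11:00-12:00, 14:30-18:45.
Alice ∩ Jonas ∩ Bashir: 09:00-10:30, 11:00-12:00, 15:30-18:45.
Alice ∩ Jonas ∩ Bashir ∩ Lila: 09:30-10:30, 11:00-12:00, 15:30-18:45.
Alice ∩ Jonas ∩ Bashir ∩ Lila ∩ Wiremu: 09:30-10:30, 11:00-12:00, 16:00-18:45.
So the common availability across everyone is 09:30-10:30, 11:00-12:00, 16:00-18:45.
The last common window of at least 75 minutes is 16:00-18:45; a 75-minute meeting can start as late as 17:30 and still end by 18:45.

17:30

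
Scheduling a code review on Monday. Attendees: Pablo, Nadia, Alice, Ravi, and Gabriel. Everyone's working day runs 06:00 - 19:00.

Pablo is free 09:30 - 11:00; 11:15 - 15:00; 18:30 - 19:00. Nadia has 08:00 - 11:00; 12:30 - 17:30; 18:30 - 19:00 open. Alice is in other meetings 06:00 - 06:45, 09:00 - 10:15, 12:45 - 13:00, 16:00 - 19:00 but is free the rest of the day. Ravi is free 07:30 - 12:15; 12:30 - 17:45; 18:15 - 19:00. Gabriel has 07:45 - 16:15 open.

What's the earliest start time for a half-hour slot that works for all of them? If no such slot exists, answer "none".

10:15

Pablo free: 09:30-11:00, 11:15-15:00, 18:30-19:00.
Nadia free: 08:00-11:00, 12:30-17:30, 18:30-19:00.
Alice free: 06:45-09:00, 10:15-12:45, 13:00-16:00 (invert busy blocks within the working day).
Ravi free: 07:30-12:15, 12:30-17:45, 18:15-19:00.
Gabriel free: 07:45-16:15.
Pablo ∩ Nadia: 09:30-11:00, 12:30-15:00, 18:30-19:00.
Pablo ∩ Nadia ∩ Alice: 10:15-11:00, 12:30-12:45, 13:00-15:00.
Pablo ∩ Nadia ∩ Alice ∩ Ravi: 10:15-11:00, 12:30-12:45, 13:00-15:00.
Pablo ∩ Nadia ∩ Alice ∩ Ravi ∩ Gabriel: 10:15-11:00, 12:30-12:45, 13:00-15:00.
The first common window of at least 30 minutes is 10:15-11:00, so the earliest start is 10:15.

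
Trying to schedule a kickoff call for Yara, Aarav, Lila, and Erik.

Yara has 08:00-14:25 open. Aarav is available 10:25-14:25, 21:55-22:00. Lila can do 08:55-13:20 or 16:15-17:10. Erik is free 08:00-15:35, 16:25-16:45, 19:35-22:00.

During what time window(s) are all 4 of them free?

10:25-13:20

Yara ∩ Aarav: 10:25-14:25.
Yara ∩ Aarav ∩ Lila: 10:25-13:20.
Yara ∩ Aarav ∩ Lila ∩ Erik: 10:25-13:20.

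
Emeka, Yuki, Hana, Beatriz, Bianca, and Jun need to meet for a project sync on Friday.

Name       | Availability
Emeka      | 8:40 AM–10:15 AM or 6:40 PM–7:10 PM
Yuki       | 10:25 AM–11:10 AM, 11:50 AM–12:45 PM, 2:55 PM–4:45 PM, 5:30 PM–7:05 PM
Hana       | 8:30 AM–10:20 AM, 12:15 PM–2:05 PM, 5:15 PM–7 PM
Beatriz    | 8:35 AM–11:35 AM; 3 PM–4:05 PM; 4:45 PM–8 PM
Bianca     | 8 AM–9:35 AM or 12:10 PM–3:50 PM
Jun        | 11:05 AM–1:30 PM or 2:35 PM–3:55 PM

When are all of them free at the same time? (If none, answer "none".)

none

Emeka ∩ Yuki: 18:40-19:05.
Emeka ∩ Yuki ∩ Hana: 18:40-19:00.
Emeka ∩ Yuki ∩ Hana ∩ Beatriz: 18:40-19:00.
Emeka ∩ Yuki ∩ Hana ∩ Beatriz ∩ Bianca: ∅.
Emeka ∩ Yuki ∩ Hana ∩ Beatriz ∩ Bianca ∩ Jun: ∅.
There is no time when everyone is free.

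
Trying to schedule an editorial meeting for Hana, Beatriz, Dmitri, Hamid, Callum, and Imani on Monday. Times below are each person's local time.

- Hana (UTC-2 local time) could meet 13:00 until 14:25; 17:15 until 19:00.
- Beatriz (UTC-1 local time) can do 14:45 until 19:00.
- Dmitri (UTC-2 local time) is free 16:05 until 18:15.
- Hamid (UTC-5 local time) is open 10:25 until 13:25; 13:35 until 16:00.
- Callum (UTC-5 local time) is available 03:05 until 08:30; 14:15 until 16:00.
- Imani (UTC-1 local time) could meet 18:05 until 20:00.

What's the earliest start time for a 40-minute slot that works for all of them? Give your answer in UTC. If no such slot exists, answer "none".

Hana in UTC: 15:00-16:25, 19:15-21:00 (add 2h to convert from UTC-2).
Beatriz in UTC: 15:45-20:00 (add 1h to convert from UTC-1).
Dmitri in UTC: 18:05-20:15 (add 2h to convert from UTC-2).
Hamid in UTC: 15:25-18:25, 18:35-21:00 (add 5h to convert from UTC-5).
Callum in UTC: 08:05-13:30, 19:15-21:00 (add 5h to convert from UTC-5).
Imani in UTC: 19:05-21:00 (add 1h to convert from UTC-1).
Hana ∩ Beatriz: 15:45-16:25, 19:15-20:00.
Hana ∩ Beatriz ∩ Dmitri: 19:15-20:00.
Hana ∩ Beatriz ∩ Dmitri ∩ Hamid: 19:15-20:00.
Hana ∩ Beatriz ∩ Dmitri ∩ Hamid ∩ Callum: 19:15-20:00.
Hana ∩ Beatriz ∩ Dmitri ∩ Hamid ∩ Callum ∩ Imani: 19:15-20:00.
So the common availability across everyone is 19:15-20:00.
The first common window of at least 40 minutes is 19:15-20:00, so the earliest start is 19:15.

19:15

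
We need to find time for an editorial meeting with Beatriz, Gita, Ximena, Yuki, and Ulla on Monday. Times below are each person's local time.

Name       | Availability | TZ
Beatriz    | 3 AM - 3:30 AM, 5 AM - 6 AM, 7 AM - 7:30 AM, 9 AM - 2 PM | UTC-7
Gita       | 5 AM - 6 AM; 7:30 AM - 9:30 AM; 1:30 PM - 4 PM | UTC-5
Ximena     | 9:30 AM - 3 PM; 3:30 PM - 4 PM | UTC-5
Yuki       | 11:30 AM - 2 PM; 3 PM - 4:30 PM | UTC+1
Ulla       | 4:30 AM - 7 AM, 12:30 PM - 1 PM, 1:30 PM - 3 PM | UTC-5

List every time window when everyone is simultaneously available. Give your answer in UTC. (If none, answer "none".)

Beatriz in UTC: 10:00-10:30, 12:00-13:00, 14:00-14:30, 16:00-21:00 (add 7h to convert from UTC-7).
Gita in UTC: 10:00-11:00, 12:30-14:30, 18:30-21:00 (add 5h to convert from UTC-5).
Ximena in UTC: 14:30-20:00, 20:30-21:00 (add 5h to convert from UTC-5).
Yuki in UTC: 10:30-13:00, 14:00-15:30 (subtract 1h to convert from UTC+1).
Ulla in UTC: 09:30-12:00, 17:30-18:00, 18:30-20:00 (add 5h to convert from UTC-5).
Beatriz ∩ Gita: 10:00-10:30, 12:30-13:00, 14:00-14:30, 18:30-21:00.
Beatriz ∩ Gita ∩ Ximena: 18:30-20:00, 20:30-21:00.
Beatriz ∩ Gita ∩ Ximena ∩ Yuki: ∅.
Beatriz ∩ Gita ∩ Ximena ∩ Yuki ∩ Ulla: ∅.
There is no time when everyone is free.

none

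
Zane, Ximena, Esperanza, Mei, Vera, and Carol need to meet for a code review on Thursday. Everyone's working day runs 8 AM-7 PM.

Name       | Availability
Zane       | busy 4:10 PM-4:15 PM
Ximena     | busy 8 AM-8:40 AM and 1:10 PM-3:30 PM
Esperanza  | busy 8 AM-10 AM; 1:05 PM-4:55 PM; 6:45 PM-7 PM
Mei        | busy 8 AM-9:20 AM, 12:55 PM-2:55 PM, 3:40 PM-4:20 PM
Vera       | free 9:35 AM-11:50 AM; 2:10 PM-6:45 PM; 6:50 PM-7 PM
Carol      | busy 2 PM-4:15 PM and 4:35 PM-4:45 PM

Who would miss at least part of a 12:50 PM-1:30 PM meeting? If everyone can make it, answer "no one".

Zane free: 08:00-16:10, 16:15-19:00 (invert busy blocks within the working day).
Ximena free: 08:40-13:10, 15:30-19:00 (invert busy blocks within the working day).
Esperanza free: 10:00-13:05, 16:55-18:45 (invert busy blocks within the working day).
Mei free: 09:20-12:55, 14:55-15:40, 16:20-19:00 (invert busy blocks within the working day).
Vera free: 09:35-11:50, 14:10-18:45, 18:50-19:00.
Carol free: 08:00-14:00, 16:15-16:35, 16:45-19:00 (invert busy blocks within the working day).
Zane: free for 12:50-13:30. Ximena: not fully free for 12:50-13:30. Esperanza: not fully free for 12:50-13:30. Mei: not fully free for 12:50-13:30. Vera: not fully free for 12:50-13:30. Carol: free for 12:50-13:30.

Esperanza, Mei, Vera, Ximena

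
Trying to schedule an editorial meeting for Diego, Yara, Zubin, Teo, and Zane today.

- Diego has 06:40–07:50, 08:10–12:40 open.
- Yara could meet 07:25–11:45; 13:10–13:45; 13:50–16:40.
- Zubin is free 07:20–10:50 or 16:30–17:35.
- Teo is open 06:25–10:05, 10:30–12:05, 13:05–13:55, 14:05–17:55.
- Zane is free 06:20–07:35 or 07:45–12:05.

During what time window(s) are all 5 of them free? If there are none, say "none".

07:25-07:35, 07:45-07:50, 08:10-10:05, 10:30-10:50

Diego ∩ Yara: 07:25-07:50, 08:10-11:45.
Diego ∩ Yara ∩ Zubin: 07:25-07:50, 08:10-10:50.
Diego ∩ Yara ∩ Zubin ∩ Teo: 07:25-07:50, 08:10-10:05, 10:30-10:50.
Diego ∩ Yara ∩ Zubin ∩ Teo ∩ Zane: 07:25-07:35, 07:45-07:50, 08:10-10:05, 10:30-10:50.
Those are the intersection windows.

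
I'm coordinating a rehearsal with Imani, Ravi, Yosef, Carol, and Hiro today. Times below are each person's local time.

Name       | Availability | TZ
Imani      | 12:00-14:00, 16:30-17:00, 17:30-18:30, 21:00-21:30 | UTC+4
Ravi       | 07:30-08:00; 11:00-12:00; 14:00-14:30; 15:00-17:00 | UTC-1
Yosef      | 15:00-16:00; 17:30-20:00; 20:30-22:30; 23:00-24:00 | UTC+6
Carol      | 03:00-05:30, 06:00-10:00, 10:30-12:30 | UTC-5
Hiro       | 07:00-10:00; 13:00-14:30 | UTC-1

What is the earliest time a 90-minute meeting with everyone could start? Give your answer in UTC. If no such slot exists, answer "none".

none

Imani in UTC: 08:00-10:00, 12:30-13:00, 13:30-14:30, 17:00-17:30 (subtract 4h to convert from UTC+4).
Ravi in UTC: 08:30-09:00, 12:00-13:00, 15:00-15:30, 16:00-18:00 (add 1h to convert from UTC-1).
Yosef in UTC: 09:00-10:00, 11:30-14:00, 14:30-16:30, 17:00-18:00 (subtract 6h to convert from UTC+6).
Carol in UTC: 08:00-10:30, 11:00-15:00, 15:30-17:30 (add 5h to convert from UTC-5).
Hiro in UTC: 08:00-11:00, 14:00-15:30 (add 1h to convert from UTC-1).
Imani ∩ Ravi: 08:30-09:00, 12:30-13:00, 17:00-17:30.
Imani ∩ Ravi ∩ Yosef: 12:30-13:00, 17:00-17:30.
Imani ∩ Ravi ∩ Yosef ∩ Carol: 12:30-13:00, 17:00-17:30.
Imani ∩ Ravi ∩ Yosef ∩ Carol ∩ Hiro: ∅.
There is no time when everyone is free.
No common window is at least 90 minutes long.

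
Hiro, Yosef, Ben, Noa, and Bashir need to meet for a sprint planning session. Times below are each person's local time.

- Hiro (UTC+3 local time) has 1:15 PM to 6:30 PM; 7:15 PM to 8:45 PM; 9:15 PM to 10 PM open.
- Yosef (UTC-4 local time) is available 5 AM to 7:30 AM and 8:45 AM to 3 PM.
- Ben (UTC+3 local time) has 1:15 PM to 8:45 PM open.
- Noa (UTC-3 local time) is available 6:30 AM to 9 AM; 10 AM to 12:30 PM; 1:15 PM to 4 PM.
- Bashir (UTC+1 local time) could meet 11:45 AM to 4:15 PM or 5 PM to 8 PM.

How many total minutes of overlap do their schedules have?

270

Hiro in UTC: 10:15-15:30, 16:15-17:45, 18:15-19:00 (subtract 3h to convert from UTC+3).
Yosef in UTC: 09:00-11:30, 12:45-19:00 (add 4h to convert from UTC-4).
Ben in UTC: 10:15-17:45 (subtract 3h to convert from UTC+3).
Noa in UTC: 09:30-12:00, 13:00-15:30, 16:15-19:00 (add 3h to convert from UTC-3).
Bashir in UTC: 10:45-15:15, 16:00-19:00 (subtract 1h to convert from UTC+1).
Hiro ∩ Yosef: 10:15-11:30, 12:45-15:30, 16:15-17:45, 18:15-19:00.
Hiro ∩ Yosef ∩ Ben: 10:15-11:30, 12:45-15:30, 16:15-17:45.
Hiro ∩ Yosef ∩ Ben ∩ Noa: 10:15-11:30, 13:00-15:30, 16:15-17:45.
Hiro ∩ Yosef ∩ Ben ∩ Noa ∩ Bashir: 10:45-11:30, 13:00-15:15, 16:15-17:45.
Summing the common windows: 45 + 135 + 90 = 270 minutes.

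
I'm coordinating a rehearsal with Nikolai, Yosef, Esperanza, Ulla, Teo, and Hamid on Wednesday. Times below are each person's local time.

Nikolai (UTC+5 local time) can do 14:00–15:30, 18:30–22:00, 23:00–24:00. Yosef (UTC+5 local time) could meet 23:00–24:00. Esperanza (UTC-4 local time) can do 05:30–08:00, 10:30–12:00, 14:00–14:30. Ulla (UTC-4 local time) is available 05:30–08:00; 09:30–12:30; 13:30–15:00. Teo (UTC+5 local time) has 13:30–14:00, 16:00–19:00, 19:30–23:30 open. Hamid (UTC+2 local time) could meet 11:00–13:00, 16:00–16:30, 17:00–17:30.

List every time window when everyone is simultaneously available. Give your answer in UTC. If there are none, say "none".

none

Nikolai in UTC: 09:00-10:30, 13:30-17:00, 18:00-19:00 (subtract 5h to convert from UTC+5).
Yosef in UTC: 18:00-19:00 (subtract 5h to convert from UTC+5).
Esperanza in UTC: 09:30-12:00, 14:30-16:00, 18:00-18:30 (add 4h to convert from UTC-4).
Ulla in UTC: 09:30-12:00, 13:30-16:30, 17:30-19:00 (add 4h to convert from UTC-4).
Teo in UTC: 08:30-09:00, 11:00-14:00, 14:30-18:30 (subtract 5h to convert from UTC+5).
Hamid in UTC: 09:00-11:00, 14:00-14:30, 15:00-15:30 (subtract 2h to convert from UTC+2).
Nikolai ∩ Yosef: 18:00-19:00.
Nikolai ∩ Yosef ∩ Esperanza: 18:00-18:30.
Nikolai ∩ Yosef ∩ Esperanza ∩ Ulla: 18:00-18:30.
Nikolai ∩ Yosef ∩ Esperanza ∩ Ulla ∩ Teo: 18:00-18:30.
Nikolai ∩ Yosef ∩ Esperanza ∩ Ulla ∩ Teo ∩ Hamid: ∅.
There is no time when everyone is free.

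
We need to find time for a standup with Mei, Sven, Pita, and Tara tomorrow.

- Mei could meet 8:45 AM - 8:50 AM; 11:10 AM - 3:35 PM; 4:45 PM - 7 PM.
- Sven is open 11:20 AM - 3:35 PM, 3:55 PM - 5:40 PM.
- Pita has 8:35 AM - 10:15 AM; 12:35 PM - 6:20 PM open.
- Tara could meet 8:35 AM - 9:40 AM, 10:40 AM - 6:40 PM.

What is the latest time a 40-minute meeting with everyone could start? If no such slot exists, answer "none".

17:00

Mei ∩ Sven: 11:20-15:35, 16:45-17:40.
Mei ∩ Sven ∩ Pita: 12:35-15:35, 16:45-17:40.
Mei ∩ Sven ∩ Pita ∩ Tara: 12:35-15:35, 16:45-17:40.
The last common window of at least 40 minutes is 16:45-17:40; a 40-minute meeting can start as late as 17:00 and still end by 17:40.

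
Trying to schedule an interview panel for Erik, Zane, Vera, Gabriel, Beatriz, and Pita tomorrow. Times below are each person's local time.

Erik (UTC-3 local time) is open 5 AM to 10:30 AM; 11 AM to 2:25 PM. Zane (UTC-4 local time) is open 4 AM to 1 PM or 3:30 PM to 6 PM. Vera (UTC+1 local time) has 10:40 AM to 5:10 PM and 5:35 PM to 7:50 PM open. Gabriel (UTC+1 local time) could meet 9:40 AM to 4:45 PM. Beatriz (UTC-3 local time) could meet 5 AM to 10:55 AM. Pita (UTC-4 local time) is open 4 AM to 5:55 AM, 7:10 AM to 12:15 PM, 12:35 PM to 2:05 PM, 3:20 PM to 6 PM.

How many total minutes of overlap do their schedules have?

Erik in UTC: 08:00-13:30, 14:00-17:25 (add 3h to convert from UTC-3).
Zane in UTC: 08:00-17:00, 19:30-22:00 (add 4h to convert from UTC-4).
Vera in UTC: 09:40-16:10, 16:35-18:50 (subtract 1h to convert from UTC+1).
Gabriel in UTC: 08:40-15:45 (subtract 1h to convert from UTC+1).
Beatriz in UTC: 08:00-13:55 (add 3h to convert from UTC-3).
Pita in UTC: 08:00-09:55, 11:10-16:15, 16:35-18:05, 19:20-22:00 (add 4h to convert from UTC-4).
Erik ∩ Zane: 08:00-13:30, 14:00-17:00.
Erik ∩ Zane ∩ Vera: 09:40-13:30, 14:00-16:10, 16:35-17:00.
Erik ∩ Zane ∩ Vera ∩ Gabriel: 09:40-13:30, 14:00-15:45.
Erik ∩ Zane ∩ Vera ∩ Gabriel ∩ Beatriz: 09:40-13:30.
Erik ∩ Zane ∩ Vera ∩ Gabriel ∩ Beatriz ∩ Pita: 09:40-09:55, 11:10-13:30.
Summing the common windows: 15 + 140 = 155 minutes.

155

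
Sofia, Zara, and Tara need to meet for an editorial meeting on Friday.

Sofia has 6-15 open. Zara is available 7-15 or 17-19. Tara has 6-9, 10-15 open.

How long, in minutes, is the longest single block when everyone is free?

300

Sofia ∩ Zara: 07:00-15:00.
Sofia ∩ Zara ∩ Tara: 07:00-09:00, 10:00-15:00.
So the common availability across everyone is 07:00-09:00, 10:00-15:00.
The longest is 10:00-15:00 at 300 minutes.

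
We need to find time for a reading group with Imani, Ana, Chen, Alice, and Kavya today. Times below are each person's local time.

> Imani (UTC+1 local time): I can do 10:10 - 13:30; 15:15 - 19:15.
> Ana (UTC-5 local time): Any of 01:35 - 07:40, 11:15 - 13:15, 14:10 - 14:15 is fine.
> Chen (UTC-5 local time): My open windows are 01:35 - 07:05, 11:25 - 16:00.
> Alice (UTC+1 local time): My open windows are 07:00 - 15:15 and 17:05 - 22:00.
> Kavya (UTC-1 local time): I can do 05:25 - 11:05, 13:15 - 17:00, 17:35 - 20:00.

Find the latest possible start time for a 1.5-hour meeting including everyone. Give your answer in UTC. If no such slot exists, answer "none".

16:30

Imani in UTC: 09:10-12:30, 14:15-18:15 (subtract 1h to convert from UTC+1).
Ana in UTC: 06:35-12:40, 16:15-18:15, 19:10-19:15 (add 5h to convert from UTC-5).
Chen in UTC: 06:35-12:05, 16:25-21:00 (add 5h to convert from UTC-5).
Alice in UTC: 06:00-14:15, 16:05-21:00 (subtract 1h to convert from UTC+1).
Kavya in UTC: 06:25-12:05, 14:15-18:00, 18:35-21:00 (add 1h to convert from UTC-1).
Imani ∩ Ana: 09:10-12:30, 16:15-18:15.
Imani ∩ Ana ∩ Chen: 09:10-12:05, 16:25-18:15.
Imani ∩ Ana ∩ Chen ∩ Alice: 09:10-12:05, 16:25-18:15.
Imani ∩ Ana ∩ Chen ∩ Alice ∩ Kavya: 09:10-12:05, 16:25-18:00.
The last common window of at least 90 minutes is 16:25-18:00; a 90-minute meeting can start as late as 16:30 and still end by 18:00.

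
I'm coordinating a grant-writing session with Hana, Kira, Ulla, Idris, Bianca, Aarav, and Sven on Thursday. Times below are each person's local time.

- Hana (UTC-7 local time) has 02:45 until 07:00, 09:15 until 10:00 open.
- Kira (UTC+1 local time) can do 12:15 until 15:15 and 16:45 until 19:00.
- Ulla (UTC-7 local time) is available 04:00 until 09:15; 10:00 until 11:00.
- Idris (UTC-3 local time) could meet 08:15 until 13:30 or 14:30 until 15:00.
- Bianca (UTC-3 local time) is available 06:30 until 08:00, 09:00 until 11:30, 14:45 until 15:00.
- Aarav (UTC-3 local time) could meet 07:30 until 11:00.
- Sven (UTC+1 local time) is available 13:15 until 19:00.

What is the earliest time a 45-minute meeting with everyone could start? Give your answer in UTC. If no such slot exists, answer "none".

12:15

Hana in UTC: 09:45-14:00, 16:15-17:00 (add 7h to convert from UTC-7).
Kira in UTC: 11:15-14:15, 15:45-18:00 (subtract 1h to convert from UTC+1).
Ulla in UTC: 11:00-16:15, 17:00-18:00 (add 7h to convert from UTC-7).
Idris in UTC: 11:15-16:30, 17:30-18:00 (add 3h to convert from UTC-3).
Bianca in UTC: 09:30-11:00, 12:00-14:30, 17:45-18:00 (add 3h to convert from UTC-3).
Aarav in UTC: 10:30-14:00 (add 3h to convert from UTC-3).
Sven in UTC: 12:15-18:00 (subtract 1h to convert from UTC+1).
Hana ∩ Kira: 11:15-14:00, 16:15-17:00.
Hana ∩ Kira ∩ Ulla: 11:15-14:00.
Hana ∩ Kira ∩ Ulla ∩ Idris: 11:15-14:00.
Hana ∩ Kira ∩ Ulla ∩ Idris ∩ Bianca: 12:00-14:00.
Hana ∩ Kira ∩ Ulla ∩ Idris ∩ Bianca ∩ Aarav: 12:00-14:00.
Hana ∩ Kira ∩ Ulla ∩ Idris ∩ Bianca ∩ Aarav ∩ Sven: 12:15-14:00.
The first common window of at least 45 minutes is 12:15-14:00, so the earliest start is 12:15.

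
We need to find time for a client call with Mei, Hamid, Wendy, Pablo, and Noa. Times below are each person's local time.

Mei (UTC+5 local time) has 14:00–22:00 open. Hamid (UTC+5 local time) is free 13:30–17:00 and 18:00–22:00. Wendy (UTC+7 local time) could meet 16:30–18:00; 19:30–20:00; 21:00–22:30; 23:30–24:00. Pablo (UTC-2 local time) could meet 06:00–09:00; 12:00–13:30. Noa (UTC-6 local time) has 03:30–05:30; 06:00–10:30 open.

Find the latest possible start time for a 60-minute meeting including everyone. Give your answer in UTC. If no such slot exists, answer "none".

14:30

Mei in UTC: 09:00-17:00 (subtract 5h to convert from UTC+5).
Hamid in UTC: 08:30-12:00, 13:00-17:00 (subtract 5h to convert from UTC+5).
Wendy in UTC: 09:30-11:00, 12:30-13:00, 14:00-15:30, 16:30-17:00 (subtract 7h to convert from UTC+7).
Pablo in UTC: 08:00-11:00, 14:00-15:30 (add 2h to convert from UTC-2).
Noa in UTC: 09:30-11:30, 12:00-16:30 (add 6h to convert from UTC-6).
Mei ∩ Hamid: 09:00-12:00, 13:00-17:00.
Mei ∩ Hamid ∩ Wendy: 09:30-11:00, 14:00-15:30, 16:30-17:00.
Mei ∩ Hamid ∩ Wendy ∩ Pablo: 09:30-11:00, 14:00-15:30.
Mei ∩ Hamid ∩ Wendy ∩ Pablo ∩ Noa: 09:30-11:00, 14:00-15:30.
Those are the intersection windows.
The last common window of at least 60 minutes is 14:00-15:30; a 60-minute meeting can start as late as 14:30 and still end by 15:30.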